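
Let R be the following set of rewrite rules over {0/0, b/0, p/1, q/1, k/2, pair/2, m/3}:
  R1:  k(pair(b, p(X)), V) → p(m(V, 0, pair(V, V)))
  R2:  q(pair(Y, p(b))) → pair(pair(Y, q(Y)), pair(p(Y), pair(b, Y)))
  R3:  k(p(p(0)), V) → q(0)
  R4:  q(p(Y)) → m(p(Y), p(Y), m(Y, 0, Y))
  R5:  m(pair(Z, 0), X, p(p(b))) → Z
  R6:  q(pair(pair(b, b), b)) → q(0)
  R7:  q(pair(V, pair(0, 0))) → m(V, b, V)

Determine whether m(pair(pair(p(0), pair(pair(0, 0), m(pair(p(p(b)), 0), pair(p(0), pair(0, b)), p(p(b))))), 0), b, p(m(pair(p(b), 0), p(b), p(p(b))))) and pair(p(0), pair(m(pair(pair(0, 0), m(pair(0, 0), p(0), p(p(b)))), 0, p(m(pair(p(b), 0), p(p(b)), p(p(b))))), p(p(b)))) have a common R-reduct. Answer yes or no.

Reduce t₁ = m(pair(pair(p(0), pair(pair(0, 0), m(pair(p(p(b)), 0), pair(p(0), pair(0, b)), p(p(b))))), 0), b, p(m(pair(p(b), 0), p(b), p(p(b))))):
1. m(pair(pair(p(0), pair(pair(0, 0), m(pair(p(p(b)), 0), pair(p(0), pair(0, b)), p(p(b))))), 0), b, p(m(pair(p(b), 0), p(b), p(p(b)))))  →  m(pair(pair(p(0), pair(pair(0, 0), p(p(b)))), 0), b, p(m(pair(p(b), 0), p(b), p(p(b)))))   [R5 at 1.1.2.2]
2. m(pair(pair(p(0), pair(pair(0, 0), p(p(b)))), 0), b, p(m(pair(p(b), 0), p(b), p(p(b)))))  →  m(pair(pair(p(0), pair(pair(0, 0), p(p(b)))), 0), b, p(p(b)))   [R5 at 3.1]
3. m(pair(pair(p(0), pair(pair(0, 0), p(p(b)))), 0), b, p(p(b)))  →  pair(p(0), pair(pair(0, 0), p(p(b))))   [R5 at ε]

Reduce t₂ = pair(p(0), pair(m(pair(pair(0, 0), m(pair(0, 0), p(0), p(p(b)))), 0, p(m(pair(p(b), 0), p(p(b)), p(p(b))))), p(p(b)))):
1. pair(p(0), pair(m(pair(pair(0, 0), m(pair(0, 0), p(0), p(p(b)))), 0, p(m(pair(p(b), 0), p(p(b)), p(p(b))))), p(p(b))))  →  pair(p(0), pair(m(pair(pair(0, 0), 0), 0, p(m(pair(p(b), 0), p(p(b)), p(p(b))))), p(p(b))))   [R5 at 2.1.1.2]
2. pair(p(0), pair(m(pair(pair(0, 0), 0), 0, p(m(pair(p(b), 0), p(p(b)), p(p(b))))), p(p(b))))  →  pair(p(0), pair(m(pair(pair(0, 0), 0), 0, p(p(b))), p(p(b))))   [R5 at 2.1.3.1]
3. pair(p(0), pair(m(pair(pair(0, 0), 0), 0, p(p(b))), p(p(b))))  →  pair(p(0), pair(pair(0, 0), p(p(b))))   [R5 at 2.1]

yes — NF(t₁) = pair(p(0), pair(pair(0, 0), p(p(b)))), NF(t₂) = pair(p(0), pair(pair(0, 0), p(p(b))))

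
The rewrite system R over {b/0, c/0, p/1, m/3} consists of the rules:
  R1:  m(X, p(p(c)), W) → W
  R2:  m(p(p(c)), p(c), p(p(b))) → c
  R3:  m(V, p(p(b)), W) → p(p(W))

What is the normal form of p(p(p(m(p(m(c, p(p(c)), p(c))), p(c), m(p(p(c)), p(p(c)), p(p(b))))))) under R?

p(p(p(c)))

1. p(p(p(m(p(m(c, p(p(c)), p(c))), p(c), m(p(p(c)), p(p(c)), p(p(b)))))))  →  p(p(p(m(p(p(c)), p(c), m(p(p(c)), p(p(c)), p(p(b)))))))   [R1 at 1.1.1.1.1]
2. p(p(p(m(p(p(c)), p(c), m(p(p(c)), p(p(c)), p(p(b)))))))  →  p(p(p(m(p(p(c)), p(c), p(p(b))))))   [R1 at 1.1.1.3]
3. p(p(p(m(p(p(c)), p(c), p(p(b))))))  →  p(p(p(c)))   [R2 at 1.1.1]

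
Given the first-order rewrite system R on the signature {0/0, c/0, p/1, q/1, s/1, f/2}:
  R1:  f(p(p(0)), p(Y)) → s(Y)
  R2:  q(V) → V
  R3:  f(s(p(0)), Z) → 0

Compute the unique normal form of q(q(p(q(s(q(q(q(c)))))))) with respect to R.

p(s(c))

1. q(q(p(q(s(q(q(q(c))))))))  →  q(p(q(s(q(q(q(c)))))))   [R2 at ε]
2. q(p(q(s(q(q(q(c)))))))  →  p(q(s(q(q(q(c))))))   [R2 at ε]
3. p(q(s(q(q(q(c))))))  →  p(s(q(q(q(c)))))   [R2 at 1]
4. p(s(q(q(q(c)))))  →  p(s(q(q(c))))   [R2 at 1.1]
5. p(s(q(q(c))))  →  p(s(q(c)))   [R2 at 1.1]
6. p(s(q(c)))  →  p(s(c))   [R2 at 1.1]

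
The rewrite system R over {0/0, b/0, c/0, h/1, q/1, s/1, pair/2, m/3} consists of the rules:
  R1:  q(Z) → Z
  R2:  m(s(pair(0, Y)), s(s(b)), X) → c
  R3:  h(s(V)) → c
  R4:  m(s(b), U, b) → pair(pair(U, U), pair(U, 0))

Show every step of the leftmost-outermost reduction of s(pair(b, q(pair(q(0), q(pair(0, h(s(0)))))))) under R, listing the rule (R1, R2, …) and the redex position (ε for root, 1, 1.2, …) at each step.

1. s(pair(b, q(pair(q(0), q(pair(0, h(s(0))))))))  →  s(pair(b, pair(q(0), q(pair(0, h(s(0)))))))   [R1 at 1.2]
2. s(pair(b, pair(q(0), q(pair(0, h(s(0)))))))  →  s(pair(b, pair(0, q(pair(0, h(s(0)))))))   [R1 at 1.2.1]
3. s(pair(b, pair(0, q(pair(0, h(s(0)))))))  →  s(pair(b, pair(0, pair(0, h(s(0))))))   [R1 at 1.2.2]
4. s(pair(b, pair(0, pair(0, h(s(0))))))  →  s(pair(b, pair(0, pair(0, c))))   [R3 at 1.2.2.2]

s(pair(b, pair(0, pair(0, c))))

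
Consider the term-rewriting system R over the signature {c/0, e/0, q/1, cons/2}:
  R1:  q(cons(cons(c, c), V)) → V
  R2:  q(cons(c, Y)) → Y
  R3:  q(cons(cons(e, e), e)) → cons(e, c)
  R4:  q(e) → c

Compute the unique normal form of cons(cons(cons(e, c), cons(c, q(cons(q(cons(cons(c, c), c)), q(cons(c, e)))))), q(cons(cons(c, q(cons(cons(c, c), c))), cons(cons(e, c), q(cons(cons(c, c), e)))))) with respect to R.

1. cons(cons(cons(e, c), cons(c, q(cons(q(cons(cons(c, c), c)), q(cons(c, e)))))), q(cons(cons(c, q(cons(cons(c, c), c))), cons(cons(e, c), q(cons(cons(c, c), e))))))  →  cons(cons(cons(e, c), cons(c, q(cons(c, q(cons(c, e)))))), q(cons(cons(c, q(cons(cons(c, c), c))), cons(cons(e, c), q(cons(cons(c, c), e))))))   [R1 at 1.2.2.1.1]
2. cons(cons(cons(e, c), cons(c, q(cons(c, q(cons(c, e)))))), q(cons(cons(c, q(cons(cons(c, c), c))), cons(cons(e, c), q(cons(cons(c, c), e))))))  →  cons(cons(cons(e, c), cons(c, q(cons(c, e)))), q(cons(cons(c, q(cons(cons(c, c), c))), cons(cons(e, c), q(cons(cons(c, c), e))))))   [R2 at 1.2.2]
3. cons(cons(cons(e, c), cons(c, q(cons(c, e)))), q(cons(cons(c, q(cons(cons(c, c), c))), cons(cons(e, c), q(cons(cons(c, c), e))))))  →  cons(cons(cons(e, c), cons(c, e)), q(cons(cons(c, q(cons(cons(c, c), c))), cons(cons(e, c), q(cons(cons(c, c), e))))))   [R2 at 1.2.2]
4. cons(cons(cons(e, c), cons(c, e)), q(cons(cons(c, q(cons(cons(c, c), c))), cons(cons(e, c), q(cons(cons(c, c), e))))))  →  cons(cons(cons(e, c), cons(c, e)), q(cons(cons(c, c), cons(cons(e, c), q(cons(cons(c, c), e))))))   [R1 at 2.1.1.2]
5. cons(cons(cons(e, c), cons(c, e)), q(cons(cons(c, c), cons(cons(e, c), q(cons(cons(c, c), e))))))  →  cons(cons(cons(e, c), cons(c, e)), cons(cons(e, c), q(cons(cons(c, c), e))))   [R1 at 2]
6. cons(cons(cons(e, c), cons(c, e)), cons(cons(e, c), q(cons(cons(c, c), e))))  →  cons(cons(cons(e, c), cons(c, e)), cons(cons(e, c), e))   [R1 at 2.2]

cons(cons(cons(e, c), cons(c, e)), cons(cons(e, c), e))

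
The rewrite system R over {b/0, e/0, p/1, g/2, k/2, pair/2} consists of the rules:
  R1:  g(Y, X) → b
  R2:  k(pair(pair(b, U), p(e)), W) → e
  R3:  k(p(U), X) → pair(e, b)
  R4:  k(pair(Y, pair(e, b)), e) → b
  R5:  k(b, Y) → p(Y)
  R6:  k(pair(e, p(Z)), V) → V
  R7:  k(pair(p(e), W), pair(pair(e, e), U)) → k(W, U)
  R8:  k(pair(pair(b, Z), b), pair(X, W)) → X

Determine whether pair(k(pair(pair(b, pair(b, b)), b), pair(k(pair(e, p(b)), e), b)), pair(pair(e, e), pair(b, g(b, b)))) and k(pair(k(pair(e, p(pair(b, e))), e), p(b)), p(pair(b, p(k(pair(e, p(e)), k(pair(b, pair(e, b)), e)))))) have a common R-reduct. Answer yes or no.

no — NF(t₁) = pair(e, pair(pair(e, e), pair(b, b))), NF(t₂) = p(pair(b, p(b)))

Reduce t₁ = pair(k(pair(pair(b, pair(b, b)), b), pair(k(pair(e, p(b)), e), b)), pair(pair(e, e), pair(b, g(b, b)))):
1. pair(k(pair(pair(b, pair(b, b)), b), pair(k(pair(e, p(b)), e), b)), pair(pair(e, e), pair(b, g(b, b))))  →  pair(k(pair(e, p(b)), e), pair(pair(e, e), pair(b, g(b, b))))   [R8 at 1]
2. pair(k(pair(e, p(b)), e), pair(pair(e, e), pair(b, g(b, b))))  →  pair(e, pair(pair(e, e), pair(b, g(b, b))))   [R6 at 1]
3. pair(e, pair(pair(e, e), pair(b, g(b, b))))  →  pair(e, pair(pair(e, e), pair(b, b)))   [R1 at 2.2.2]

Reduce t₂ = k(pair(k(pair(e, p(pair(b, e))), e), p(b)), p(pair(b, p(k(pair(e, p(e)), k(pair(b, pair(e, b)), e)))))):
1. k(pair(k(pair(e, p(pair(b, e))), e), p(b)), p(pair(b, p(k(pair(e, p(e)), k(pair(b, pair(e, b)), e))))))  →  k(pair(e, p(b)), p(pair(b, p(k(pair(e, p(e)), k(pair(b, pair(e, b)), e))))))   [R6 at 1.1]
2. k(pair(e, p(b)), p(pair(b, p(k(pair(e, p(e)), k(pair(b, pair(e, b)), e))))))  →  p(pair(b, p(k(pair(e, p(e)), k(pair(b, pair(e, b)), e)))))   [R6 at ε]
3. p(pair(b, p(k(pair(e, p(e)), k(pair(b, pair(e, b)), e)))))  →  p(pair(b, p(k(pair(b, pair(e, b)), e))))   [R6 at 1.2.1]
4. p(pair(b, p(k(pair(b, pair(e, b)), e))))  →  p(pair(b, p(b)))   [R4 at 1.2.1]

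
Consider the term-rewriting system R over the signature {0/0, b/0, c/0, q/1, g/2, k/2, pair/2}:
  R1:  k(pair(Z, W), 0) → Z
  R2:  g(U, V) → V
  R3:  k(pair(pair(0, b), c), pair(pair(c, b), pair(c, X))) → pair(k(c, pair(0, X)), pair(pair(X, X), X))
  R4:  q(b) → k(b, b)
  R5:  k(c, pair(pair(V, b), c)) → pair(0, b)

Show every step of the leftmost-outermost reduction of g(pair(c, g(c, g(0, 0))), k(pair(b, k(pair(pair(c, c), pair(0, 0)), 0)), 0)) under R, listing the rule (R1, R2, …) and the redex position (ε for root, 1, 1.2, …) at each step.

1. g(pair(c, g(c, g(0, 0))), k(pair(b, k(pair(pair(c, c), pair(0, 0)), 0)), 0))  →  k(pair(b, k(pair(pair(c, c), pair(0, 0)), 0)), 0)   [R2 at ε]
2. k(pair(b, k(pair(pair(c, c), pair(0, 0)), 0)), 0)  →  b   [R1 at ε]

b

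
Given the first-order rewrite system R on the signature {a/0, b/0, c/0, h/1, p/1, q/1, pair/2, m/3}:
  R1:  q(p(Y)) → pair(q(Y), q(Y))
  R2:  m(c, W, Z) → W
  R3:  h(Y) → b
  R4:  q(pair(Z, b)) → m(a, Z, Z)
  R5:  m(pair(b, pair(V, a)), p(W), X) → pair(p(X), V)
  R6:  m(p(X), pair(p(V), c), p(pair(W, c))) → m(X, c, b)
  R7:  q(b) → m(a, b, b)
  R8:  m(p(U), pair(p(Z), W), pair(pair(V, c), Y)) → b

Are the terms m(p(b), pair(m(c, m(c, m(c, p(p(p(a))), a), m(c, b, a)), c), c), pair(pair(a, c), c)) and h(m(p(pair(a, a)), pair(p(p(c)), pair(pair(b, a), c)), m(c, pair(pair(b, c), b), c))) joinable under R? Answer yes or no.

yes — NF(t₁) = b, NF(t₂) = b

Reduce t₁ = m(p(b), pair(m(c, m(c, m(c, p(p(p(a))), a), m(c, b, a)), c), c), pair(pair(a, c), c)):
1. m(p(b), pair(m(c, m(c, m(c, p(p(p(a))), a), m(c, b, a)), c), c), pair(pair(a, c), c))  →  m(p(b), pair(m(c, m(c, p(p(p(a))), a), m(c, b, a)), c), pair(pair(a, c), c))   [R2 at 2.1]
2. m(p(b), pair(m(c, m(c, p(p(p(a))), a), m(c, b, a)), c), pair(pair(a, c), c))  →  m(p(b), pair(m(c, p(p(p(a))), a), c), pair(pair(a, c), c))   [R2 at 2.1]
3. m(p(b), pair(m(c, p(p(p(a))), a), c), pair(pair(a, c), c))  →  m(p(b), pair(p(p(p(a))), c), pair(pair(a, c), c))   [R2 at 2.1]
4. m(p(b), pair(p(p(p(a))), c), pair(pair(a, c), c))  →  b   [R8 at ε]

Reduce t₂ = h(m(p(pair(a, a)), pair(p(p(c)), pair(pair(b, a), c)), m(c, pair(pair(b, c), b), c))):
1. h(m(p(pair(a, a)), pair(p(p(c)), pair(pair(b, a), c)), m(c, pair(pair(b, c), b), c)))  →  b   [R3 at ε]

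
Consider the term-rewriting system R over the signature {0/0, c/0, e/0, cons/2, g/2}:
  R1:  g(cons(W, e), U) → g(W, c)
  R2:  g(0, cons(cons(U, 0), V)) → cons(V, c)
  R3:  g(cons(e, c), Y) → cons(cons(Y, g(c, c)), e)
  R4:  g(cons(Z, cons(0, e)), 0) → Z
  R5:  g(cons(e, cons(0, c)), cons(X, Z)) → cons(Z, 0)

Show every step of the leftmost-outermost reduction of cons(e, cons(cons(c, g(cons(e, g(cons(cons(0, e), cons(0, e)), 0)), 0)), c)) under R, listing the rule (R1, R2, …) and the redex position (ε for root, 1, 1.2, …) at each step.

1. cons(e, cons(cons(c, g(cons(e, g(cons(cons(0, e), cons(0, e)), 0)), 0)), c))  →  cons(e, cons(cons(c, g(cons(e, cons(0, e)), 0)), c))   [R4 at 2.1.2.1.2]
2. cons(e, cons(cons(c, g(cons(e, cons(0, e)), 0)), c))  →  cons(e, cons(cons(c, e), c))   [R4 at 2.1.2]

cons(e, cons(cons(c, e), c))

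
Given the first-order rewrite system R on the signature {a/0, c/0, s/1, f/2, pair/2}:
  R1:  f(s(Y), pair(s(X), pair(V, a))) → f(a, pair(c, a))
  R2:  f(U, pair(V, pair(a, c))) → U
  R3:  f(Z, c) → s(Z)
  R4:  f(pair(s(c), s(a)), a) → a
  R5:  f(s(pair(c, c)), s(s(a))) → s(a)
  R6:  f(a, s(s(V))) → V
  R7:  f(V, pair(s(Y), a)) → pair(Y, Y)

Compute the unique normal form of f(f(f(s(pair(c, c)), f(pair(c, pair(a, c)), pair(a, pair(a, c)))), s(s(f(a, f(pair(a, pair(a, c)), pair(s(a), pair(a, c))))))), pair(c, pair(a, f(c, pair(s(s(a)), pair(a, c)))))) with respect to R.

s(a)

1. f(f(f(s(pair(c, c)), f(pair(c, pair(a, c)), pair(a, pair(a, c)))), s(s(f(a, f(pair(a, pair(a, c)), pair(s(a), pair(a, c))))))), pair(c, pair(a, f(c, pair(s(s(a)), pair(a, c))))))  →  f(f(f(s(pair(c, c)), pair(c, pair(a, c))), s(s(f(a, f(pair(a, pair(a, c)), pair(s(a), pair(a, c))))))), pair(c, pair(a, f(c, pair(s(s(a)), pair(a, c))))))   [R2 at 1.1.2]
2. f(f(f(s(pair(c, c)), pair(c, pair(a, c))), s(s(f(a, f(pair(a, pair(a, c)), pair(s(a), pair(a, c))))))), pair(c, pair(a, f(c, pair(s(s(a)), pair(a, c))))))  →  f(f(s(pair(c, c)), s(s(f(a, f(pair(a, pair(a, c)), pair(s(a), pair(a, c))))))), pair(c, pair(a, f(c, pair(s(s(a)), pair(a, c))))))   [R2 at 1.1]
3. f(f(s(pair(c, c)), s(s(f(a, f(pair(a, pair(a, c)), pair(s(a), pair(a, c))))))), pair(c, pair(a, f(c, pair(s(s(a)), pair(a, c))))))  →  f(f(s(pair(c, c)), s(s(f(a, pair(a, pair(a, c)))))), pair(c, pair(a, f(c, pair(s(s(a)), pair(a, c))))))   [R2 at 1.2.1.1.2]
4. f(f(s(pair(c, c)), s(s(f(a, pair(a, pair(a, c)))))), pair(c, pair(a, f(c, pair(s(s(a)), pair(a, c))))))  →  f(f(s(pair(c, c)), s(s(a))), pair(c, pair(a, f(c, pair(s(s(a)), pair(a, c))))))   [R2 at 1.2.1.1]
5. f(f(s(pair(c, c)), s(s(a))), pair(c, pair(a, f(c, pair(s(s(a)), pair(a, c))))))  →  f(s(a), pair(c, pair(a, f(c, pair(s(s(a)), pair(a, c))))))   [R5 at 1]
6. f(s(a), pair(c, pair(a, f(c, pair(s(s(a)), pair(a, c))))))  →  f(s(a), pair(c, pair(a, c)))   [R2 at 2.2.2]
7. f(s(a), pair(c, pair(a, c)))  →  s(a)   [R2 at ε]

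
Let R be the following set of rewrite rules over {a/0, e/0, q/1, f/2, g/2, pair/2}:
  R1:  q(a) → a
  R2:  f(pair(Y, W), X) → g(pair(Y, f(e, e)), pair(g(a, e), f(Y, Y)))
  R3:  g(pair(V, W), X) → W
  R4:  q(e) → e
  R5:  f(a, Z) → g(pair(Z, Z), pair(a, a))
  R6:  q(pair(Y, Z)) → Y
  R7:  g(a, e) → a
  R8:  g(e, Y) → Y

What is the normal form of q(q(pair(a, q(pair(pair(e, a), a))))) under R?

a

1. q(q(pair(a, q(pair(pair(e, a), a)))))  →  q(a)   [R6 at 1]
2. q(a)  →  a   [R1 at ε]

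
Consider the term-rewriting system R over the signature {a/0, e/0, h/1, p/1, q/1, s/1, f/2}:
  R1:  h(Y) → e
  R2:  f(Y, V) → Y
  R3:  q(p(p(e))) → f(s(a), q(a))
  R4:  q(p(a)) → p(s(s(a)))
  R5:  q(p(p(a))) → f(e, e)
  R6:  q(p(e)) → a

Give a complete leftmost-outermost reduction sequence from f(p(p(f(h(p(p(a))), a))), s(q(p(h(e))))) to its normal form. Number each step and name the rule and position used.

p(p(e))

1. f(p(p(f(h(p(p(a))), a))), s(q(p(h(e)))))  →  p(p(f(h(p(p(a))), a)))   [R2 at ε]
2. p(p(f(h(p(p(a))), a)))  →  p(p(h(p(p(a)))))   [R2 at 1.1]
3. p(p(h(p(p(a)))))  →  p(p(e))   [R1 at 1.1]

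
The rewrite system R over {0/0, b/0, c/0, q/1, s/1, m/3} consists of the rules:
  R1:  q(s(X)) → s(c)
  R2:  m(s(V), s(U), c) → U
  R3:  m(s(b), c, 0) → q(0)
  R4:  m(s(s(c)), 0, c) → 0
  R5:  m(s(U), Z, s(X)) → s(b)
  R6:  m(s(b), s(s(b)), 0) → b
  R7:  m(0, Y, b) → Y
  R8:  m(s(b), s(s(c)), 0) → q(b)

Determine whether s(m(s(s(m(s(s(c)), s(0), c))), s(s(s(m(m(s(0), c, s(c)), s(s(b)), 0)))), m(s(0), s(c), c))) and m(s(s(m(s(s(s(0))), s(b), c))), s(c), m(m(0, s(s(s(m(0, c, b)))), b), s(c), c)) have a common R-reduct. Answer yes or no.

no — NF(t₁) = s(s(s(b))), NF(t₂) = c

Reduce t₁ = s(m(s(s(m(s(s(c)), s(0), c))), s(s(s(m(m(s(0), c, s(c)), s(s(b)), 0)))), m(s(0), s(c), c))):
1. s(m(s(s(m(s(s(c)), s(0), c))), s(s(s(m(m(s(0), c, s(c)), s(s(b)), 0)))), m(s(0), s(c), c)))  →  s(m(s(s(0)), s(s(s(m(m(s(0), c, s(c)), s(s(b)), 0)))), m(s(0), s(c), c)))   [R2 at 1.1.1.1]
2. s(m(s(s(0)), s(s(s(m(m(s(0), c, s(c)), s(s(b)), 0)))), m(s(0), s(c), c)))  →  s(m(s(s(0)), s(s(s(m(s(b), s(s(b)), 0)))), m(s(0), s(c), c)))   [R5 at 1.2.1.1.1.1]
3. s(m(s(s(0)), s(s(s(m(s(b), s(s(b)), 0)))), m(s(0), s(c), c)))  →  s(m(s(s(0)), s(s(s(b))), m(s(0), s(c), c)))   [R6 at 1.2.1.1.1]
4. s(m(s(s(0)), s(s(s(b))), m(s(0), s(c), c)))  →  s(m(s(s(0)), s(s(s(b))), c))   [R2 at 1.3]
5. s(m(s(s(0)), s(s(s(b))), c))  →  s(s(s(b)))   [R2 at 1]

Reduce t₂ = m(s(s(m(s(s(s(0))), s(b), c))), s(c), m(m(0, s(s(s(m(0, c, b)))), b), s(c), c)):
1. m(s(s(m(s(s(s(0))), s(b), c))), s(c), m(m(0, s(s(s(m(0, c, b)))), b), s(c), c))  →  m(s(s(b)), s(c), m(m(0, s(s(s(m(0, c, b)))), b), s(c), c))   [R2 at 1.1.1]
2. m(s(s(b)), s(c), m(m(0, s(s(s(m(0, c, b)))), b), s(c), c))  →  m(s(s(b)), s(c), m(s(s(s(m(0, c, b)))), s(c), c))   [R7 at 3.1]
3. m(s(s(b)), s(c), m(s(s(s(m(0, c, b)))), s(c), c))  →  m(s(s(b)), s(c), c)   [R2 at 3]
4. m(s(s(b)), s(c), c)  →  c   [R2 at ε]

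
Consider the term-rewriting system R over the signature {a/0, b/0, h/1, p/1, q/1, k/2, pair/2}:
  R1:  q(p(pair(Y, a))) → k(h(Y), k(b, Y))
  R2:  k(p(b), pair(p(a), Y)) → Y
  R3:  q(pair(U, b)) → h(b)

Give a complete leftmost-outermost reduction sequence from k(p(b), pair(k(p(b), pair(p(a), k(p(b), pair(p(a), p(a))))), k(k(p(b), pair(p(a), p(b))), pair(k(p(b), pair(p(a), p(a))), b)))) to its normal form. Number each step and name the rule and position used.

1. k(p(b), pair(k(p(b), pair(p(a), k(p(b), pair(p(a), p(a))))), k(k(p(b), pair(p(a), p(b))), pair(k(p(b), pair(p(a), p(a))), b))))  →  k(p(b), pair(k(p(b), pair(p(a), p(a))), k(k(p(b), pair(p(a), p(b))), pair(k(p(b), pair(p(a), p(a))), b))))   [R2 at 2.1]
2. k(p(b), pair(k(p(b), pair(p(a), p(a))), k(k(p(b), pair(p(a), p(b))), pair(k(p(b), pair(p(a), p(a))), b))))  →  k(p(b), pair(p(a), k(k(p(b), pair(p(a), p(b))), pair(k(p(b), pair(p(a), p(a))), b))))   [R2 at 2.1]
3. k(p(b), pair(p(a), k(k(p(b), pair(p(a), p(b))), pair(k(p(b), pair(p(a), p(a))), b))))  →  k(k(p(b), pair(p(a), p(b))), pair(k(p(b), pair(p(a), p(a))), b))   [R2 at ε]
4. k(k(p(b), pair(p(a), p(b))), pair(k(p(b), pair(p(a), p(a))), b))  →  k(p(b), pair(k(p(b), pair(p(a), p(a))), b))   [R2 at 1]
5. k(p(b), pair(k(p(b), pair(p(a), p(a))), b))  →  k(p(b), pair(p(a), b))   [R2 at 2.1]
6. k(p(b), pair(p(a), b))  →  b   [R2 at ε]

b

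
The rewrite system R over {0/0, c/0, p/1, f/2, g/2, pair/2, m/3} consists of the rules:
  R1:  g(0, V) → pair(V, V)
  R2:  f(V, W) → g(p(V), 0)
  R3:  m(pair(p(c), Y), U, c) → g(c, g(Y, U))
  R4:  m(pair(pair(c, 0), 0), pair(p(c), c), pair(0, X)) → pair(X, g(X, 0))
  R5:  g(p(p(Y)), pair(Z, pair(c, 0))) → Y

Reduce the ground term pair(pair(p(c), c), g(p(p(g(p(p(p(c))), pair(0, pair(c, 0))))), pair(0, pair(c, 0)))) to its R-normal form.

pair(pair(p(c), c), p(c))

1. pair(pair(p(c), c), g(p(p(g(p(p(p(c))), pair(0, pair(c, 0))))), pair(0, pair(c, 0))))  →  pair(pair(p(c), c), g(p(p(p(c))), pair(0, pair(c, 0))))   [R5 at 2]
2. pair(pair(p(c), c), g(p(p(p(c))), pair(0, pair(c, 0))))  →  pair(pair(p(c), c), p(c))   [R5 at 2]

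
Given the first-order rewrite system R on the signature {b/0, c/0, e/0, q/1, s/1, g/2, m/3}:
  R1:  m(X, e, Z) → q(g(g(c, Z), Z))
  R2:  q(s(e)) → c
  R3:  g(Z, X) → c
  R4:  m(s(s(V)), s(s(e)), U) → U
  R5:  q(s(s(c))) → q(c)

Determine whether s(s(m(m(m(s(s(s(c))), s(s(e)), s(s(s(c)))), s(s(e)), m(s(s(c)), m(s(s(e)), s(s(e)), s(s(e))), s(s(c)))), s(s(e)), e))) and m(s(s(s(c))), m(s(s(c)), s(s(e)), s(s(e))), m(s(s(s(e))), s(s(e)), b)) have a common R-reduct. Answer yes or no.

Reduce t₁ = s(s(m(m(m(s(s(s(c))), s(s(e)), s(s(s(c)))), s(s(e)), m(s(s(c)), m(s(s(e)), s(s(e)), s(s(e))), s(s(c)))), s(s(e)), e))):
1. s(s(m(m(m(s(s(s(c))), s(s(e)), s(s(s(c)))), s(s(e)), m(s(s(c)), m(s(s(e)), s(s(e)), s(s(e))), s(s(c)))), s(s(e)), e)))  →  s(s(m(m(s(s(s(c))), s(s(e)), m(s(s(c)), m(s(s(e)), s(s(e)), s(s(e))), s(s(c)))), s(s(e)), e)))   [R4 at 1.1.1.1]
2. s(s(m(m(s(s(s(c))), s(s(e)), m(s(s(c)), m(s(s(e)), s(s(e)), s(s(e))), s(s(c)))), s(s(e)), e)))  →  s(s(m(m(s(s(c)), m(s(s(e)), s(s(e)), s(s(e))), s(s(c))), s(s(e)), e)))   [R4 at 1.1.1]
3. s(s(m(m(s(s(c)), m(s(s(e)), s(s(e)), s(s(e))), s(s(c))), s(s(e)), e)))  →  s(s(m(m(s(s(c)), s(s(e)), s(s(c))), s(s(e)), e)))   [R4 at 1.1.1.2]
4. s(s(m(m(s(s(c)), s(s(e)), s(s(c))), s(s(e)), e)))  →  s(s(m(s(s(c)), s(s(e)), e)))   [R4 at 1.1.1]
5. s(s(m(s(s(c)), s(s(e)), e)))  →  s(s(e))   [R4 at 1.1]

Reduce t₂ = m(s(s(s(c))), m(s(s(c)), s(s(e)), s(s(e))), m(s(s(s(e))), s(s(e)), b)):
1. m(s(s(s(c))), m(s(s(c)), s(s(e)), s(s(e))), m(s(s(s(e))), s(s(e)), b))  →  m(s(s(s(c))), s(s(e)), m(s(s(s(e))), s(s(e)), b))   [R4 at 2]
2. m(s(s(s(c))), s(s(e)), m(s(s(s(e))), s(s(e)), b))  →  m(s(s(s(e))), s(s(e)), b)   [R4 at ε]
3. m(s(s(s(e))), s(s(e)), b)  →  b   [R4 at ε]

no — NF(t₁) = s(s(e)), NF(t₂) = b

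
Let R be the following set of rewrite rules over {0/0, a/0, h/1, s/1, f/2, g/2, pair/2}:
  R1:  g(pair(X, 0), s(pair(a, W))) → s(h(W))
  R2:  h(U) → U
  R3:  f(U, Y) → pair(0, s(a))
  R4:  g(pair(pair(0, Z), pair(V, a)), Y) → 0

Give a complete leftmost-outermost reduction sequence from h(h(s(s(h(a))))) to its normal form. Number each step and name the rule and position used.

1. h(h(s(s(h(a)))))  →  h(s(s(h(a))))   [R2 at ε]
2. h(s(s(h(a))))  →  s(s(h(a)))   [R2 at ε]
3. s(s(h(a)))  →  s(s(a))   [R2 at 1.1]

s(s(a))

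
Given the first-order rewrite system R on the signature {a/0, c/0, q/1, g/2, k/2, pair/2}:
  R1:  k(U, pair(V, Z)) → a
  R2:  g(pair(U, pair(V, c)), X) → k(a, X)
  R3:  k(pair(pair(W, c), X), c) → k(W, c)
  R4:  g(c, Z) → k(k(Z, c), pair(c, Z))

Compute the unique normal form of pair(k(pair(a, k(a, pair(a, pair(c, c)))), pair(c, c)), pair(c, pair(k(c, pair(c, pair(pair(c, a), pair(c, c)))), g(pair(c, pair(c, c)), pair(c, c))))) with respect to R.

pair(a, pair(c, pair(a, a)))

1. pair(k(pair(a, k(a, pair(a, pair(c, c)))), pair(c, c)), pair(c, pair(k(c, pair(c, pair(pair(c, a), pair(c, c)))), g(pair(c, pair(c, c)), pair(c, c)))))  →  pair(a, pair(c, pair(k(c, pair(c, pair(pair(c, a), pair(c, c)))), g(pair(c, pair(c, c)), pair(c, c)))))   [R1 at 1]
2. pair(a, pair(c, pair(k(c, pair(c, pair(pair(c, a), pair(c, c)))), g(pair(c, pair(c, c)), pair(c, c)))))  →  pair(a, pair(c, pair(a, g(pair(c, pair(c, c)), pair(c, c)))))   [R1 at 2.2.1]
3. pair(a, pair(c, pair(a, g(pair(c, pair(c, c)), pair(c, c)))))  →  pair(a, pair(c, pair(a, k(a, pair(c, c)))))   [R2 at 2.2.2]
4. pair(a, pair(c, pair(a, k(a, pair(c, c)))))  →  pair(a, pair(c, pair(a, a)))   [R1 at 2.2.2]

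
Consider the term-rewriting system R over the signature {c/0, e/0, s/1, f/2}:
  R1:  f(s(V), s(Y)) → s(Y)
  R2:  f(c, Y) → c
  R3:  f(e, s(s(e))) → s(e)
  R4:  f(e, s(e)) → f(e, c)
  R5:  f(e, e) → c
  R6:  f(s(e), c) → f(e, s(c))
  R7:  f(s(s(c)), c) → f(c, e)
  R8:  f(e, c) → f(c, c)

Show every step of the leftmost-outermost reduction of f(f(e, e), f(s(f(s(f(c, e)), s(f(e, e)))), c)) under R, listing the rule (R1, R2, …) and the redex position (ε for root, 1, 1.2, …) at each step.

1. f(f(e, e), f(s(f(s(f(c, e)), s(f(e, e)))), c))  →  f(c, f(s(f(s(f(c, e)), s(f(e, e)))), c))   [R5 at 1]
2. f(c, f(s(f(s(f(c, e)), s(f(e, e)))), c))  →  c   [R2 at ε]

c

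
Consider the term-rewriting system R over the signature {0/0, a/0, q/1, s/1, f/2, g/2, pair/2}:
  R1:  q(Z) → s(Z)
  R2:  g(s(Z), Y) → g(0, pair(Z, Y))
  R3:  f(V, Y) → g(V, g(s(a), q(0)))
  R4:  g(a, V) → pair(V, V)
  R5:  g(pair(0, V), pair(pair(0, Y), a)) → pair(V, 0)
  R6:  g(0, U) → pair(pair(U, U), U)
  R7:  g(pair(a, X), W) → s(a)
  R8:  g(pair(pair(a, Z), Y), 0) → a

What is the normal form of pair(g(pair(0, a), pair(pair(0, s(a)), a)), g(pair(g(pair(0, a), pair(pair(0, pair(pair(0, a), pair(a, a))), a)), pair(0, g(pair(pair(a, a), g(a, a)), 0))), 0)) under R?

1. pair(g(pair(0, a), pair(pair(0, s(a)), a)), g(pair(g(pair(0, a), pair(pair(0, pair(pair(0, a), pair(a, a))), a)), pair(0, g(pair(pair(a, a), g(a, a)), 0))), 0))  →  pair(pair(a, 0), g(pair(g(pair(0, a), pair(pair(0, pair(pair(0, a), pair(a, a))), a)), pair(0, g(pair(pair(a, a), g(a, a)), 0))), 0))   [R5 at 1]
2. pair(pair(a, 0), g(pair(g(pair(0, a), pair(pair(0, pair(pair(0, a), pair(a, a))), a)), pair(0, g(pair(pair(a, a), g(a, a)), 0))), 0))  →  pair(pair(a, 0), g(pair(pair(a, 0), pair(0, g(pair(pair(a, a), g(a, a)), 0))), 0))   [R5 at 2.1.1]
3. pair(pair(a, 0), g(pair(pair(a, 0), pair(0, g(pair(pair(a, a), g(a, a)), 0))), 0))  →  pair(pair(a, 0), a)   [R8 at 2]

pair(pair(a, 0), a)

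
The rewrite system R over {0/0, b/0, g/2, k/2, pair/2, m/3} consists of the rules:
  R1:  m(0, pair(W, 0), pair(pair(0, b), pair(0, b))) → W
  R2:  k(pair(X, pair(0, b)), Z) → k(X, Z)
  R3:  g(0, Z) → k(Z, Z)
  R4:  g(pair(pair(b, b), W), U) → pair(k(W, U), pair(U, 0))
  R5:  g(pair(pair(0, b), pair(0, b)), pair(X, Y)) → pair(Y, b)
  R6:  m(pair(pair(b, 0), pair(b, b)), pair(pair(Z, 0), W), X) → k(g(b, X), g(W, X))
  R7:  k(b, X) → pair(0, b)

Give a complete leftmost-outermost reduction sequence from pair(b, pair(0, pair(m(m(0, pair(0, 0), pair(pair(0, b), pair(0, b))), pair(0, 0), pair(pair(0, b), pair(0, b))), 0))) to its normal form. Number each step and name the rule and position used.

1. pair(b, pair(0, pair(m(m(0, pair(0, 0), pair(pair(0, b), pair(0, b))), pair(0, 0), pair(pair(0, b), pair(0, b))), 0)))  →  pair(b, pair(0, pair(m(0, pair(0, 0), pair(pair(0, b), pair(0, b))), 0)))   [R1 at 2.2.1.1]
2. pair(b, pair(0, pair(m(0, pair(0, 0), pair(pair(0, b), pair(0, b))), 0)))  →  pair(b, pair(0, pair(0, 0)))   [R1 at 2.2.1]

pair(b, pair(0, pair(0, 0)))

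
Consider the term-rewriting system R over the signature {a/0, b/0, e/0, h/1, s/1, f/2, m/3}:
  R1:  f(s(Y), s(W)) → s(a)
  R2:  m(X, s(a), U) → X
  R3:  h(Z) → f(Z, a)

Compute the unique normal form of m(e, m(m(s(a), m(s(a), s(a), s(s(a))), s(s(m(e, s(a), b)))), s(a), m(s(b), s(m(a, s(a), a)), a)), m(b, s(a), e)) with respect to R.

e

1. m(e, m(m(s(a), m(s(a), s(a), s(s(a))), s(s(m(e, s(a), b)))), s(a), m(s(b), s(m(a, s(a), a)), a)), m(b, s(a), e))  →  m(e, m(s(a), m(s(a), s(a), s(s(a))), s(s(m(e, s(a), b)))), m(b, s(a), e))   [R2 at 2]
2. m(e, m(s(a), m(s(a), s(a), s(s(a))), s(s(m(e, s(a), b)))), m(b, s(a), e))  →  m(e, m(s(a), s(a), s(s(m(e, s(a), b)))), m(b, s(a), e))   [R2 at 2.2]
3. m(e, m(s(a), s(a), s(s(m(e, s(a), b)))), m(b, s(a), e))  →  m(e, s(a), m(b, s(a), e))   [R2 at 2]
4. m(e, s(a), m(b, s(a), e))  →  e   [R2 at ε]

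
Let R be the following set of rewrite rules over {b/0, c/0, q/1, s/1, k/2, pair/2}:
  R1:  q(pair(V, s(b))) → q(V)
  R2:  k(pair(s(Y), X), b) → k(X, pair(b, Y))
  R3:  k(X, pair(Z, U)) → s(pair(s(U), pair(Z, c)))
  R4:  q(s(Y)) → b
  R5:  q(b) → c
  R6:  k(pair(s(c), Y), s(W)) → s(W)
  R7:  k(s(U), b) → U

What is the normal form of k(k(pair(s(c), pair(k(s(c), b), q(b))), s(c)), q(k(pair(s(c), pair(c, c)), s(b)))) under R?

c

1. k(k(pair(s(c), pair(k(s(c), b), q(b))), s(c)), q(k(pair(s(c), pair(c, c)), s(b))))  →  k(s(c), q(k(pair(s(c), pair(c, c)), s(b))))   [R6 at 1]
2. k(s(c), q(k(pair(s(c), pair(c, c)), s(b))))  →  k(s(c), q(s(b)))   [R6 at 2.1]
3. k(s(c), q(s(b)))  →  k(s(c), b)   [R4 at 2]
4. k(s(c), b)  →  c   [R7 at ε]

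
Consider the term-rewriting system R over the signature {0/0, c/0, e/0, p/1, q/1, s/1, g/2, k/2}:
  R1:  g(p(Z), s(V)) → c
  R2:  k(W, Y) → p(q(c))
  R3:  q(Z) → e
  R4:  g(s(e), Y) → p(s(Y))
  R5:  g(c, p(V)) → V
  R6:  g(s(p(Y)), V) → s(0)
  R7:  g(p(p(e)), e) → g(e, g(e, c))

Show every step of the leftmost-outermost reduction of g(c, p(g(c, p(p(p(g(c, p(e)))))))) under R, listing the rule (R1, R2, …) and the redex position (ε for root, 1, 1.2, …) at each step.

p(p(e))

1. g(c, p(g(c, p(p(p(g(c, p(e))))))))  →  g(c, p(p(p(g(c, p(e))))))   [R5 at ε]
2. g(c, p(p(p(g(c, p(e))))))  →  p(p(g(c, p(e))))   [R5 at ε]
3. p(p(g(c, p(e))))  →  p(p(e))   [R5 at 1.1]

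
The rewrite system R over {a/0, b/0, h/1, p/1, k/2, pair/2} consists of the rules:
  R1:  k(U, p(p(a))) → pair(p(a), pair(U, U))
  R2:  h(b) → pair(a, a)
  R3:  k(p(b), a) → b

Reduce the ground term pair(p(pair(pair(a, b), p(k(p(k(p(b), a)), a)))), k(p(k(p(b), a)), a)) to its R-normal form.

pair(p(pair(pair(a, b), p(b))), b)

1. pair(p(pair(pair(a, b), p(k(p(k(p(b), a)), a)))), k(p(k(p(b), a)), a))  →  pair(p(pair(pair(a, b), p(k(p(b), a)))), k(p(k(p(b), a)), a))   [R3 at 1.1.2.1.1.1]
2. pair(p(pair(pair(a, b), p(k(p(b), a)))), k(p(k(p(b), a)), a))  →  pair(p(pair(pair(a, b), p(b))), k(p(k(p(b), a)), a))   [R3 at 1.1.2.1]
3. pair(p(pair(pair(a, b), p(b))), k(p(k(p(b), a)), a))  →  pair(p(pair(pair(a, b), p(b))), k(p(b), a))   [R3 at 2.1.1]
4. pair(p(pair(pair(a, b), p(b))), k(p(b), a))  →  pair(p(pair(pair(a, b), p(b))), b)   [R3 at 2]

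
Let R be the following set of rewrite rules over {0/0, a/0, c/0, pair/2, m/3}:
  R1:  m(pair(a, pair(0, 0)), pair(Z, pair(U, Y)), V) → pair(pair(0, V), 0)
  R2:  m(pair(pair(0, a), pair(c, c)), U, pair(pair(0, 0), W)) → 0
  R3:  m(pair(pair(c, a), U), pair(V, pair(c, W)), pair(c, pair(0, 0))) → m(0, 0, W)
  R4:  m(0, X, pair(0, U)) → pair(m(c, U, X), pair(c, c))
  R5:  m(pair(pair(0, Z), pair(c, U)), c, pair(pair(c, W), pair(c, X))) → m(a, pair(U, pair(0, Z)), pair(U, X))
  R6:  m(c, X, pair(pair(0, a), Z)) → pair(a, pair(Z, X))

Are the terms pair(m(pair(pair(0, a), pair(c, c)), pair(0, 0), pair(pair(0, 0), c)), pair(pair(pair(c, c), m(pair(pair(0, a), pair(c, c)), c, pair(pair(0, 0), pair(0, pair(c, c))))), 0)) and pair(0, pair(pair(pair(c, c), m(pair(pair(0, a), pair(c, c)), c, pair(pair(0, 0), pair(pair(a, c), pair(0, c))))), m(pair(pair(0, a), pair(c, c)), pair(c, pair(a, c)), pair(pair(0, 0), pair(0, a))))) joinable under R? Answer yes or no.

Reduce t₁ = pair(m(pair(pair(0, a), pair(c, c)), pair(0, 0), pair(pair(0, 0), c)), pair(pair(pair(c, c), m(pair(pair(0, a), pair(c, c)), c, pair(pair(0, 0), pair(0, pair(c, c))))), 0)):
1. pair(m(pair(pair(0, a), pair(c, c)), pair(0, 0), pair(pair(0, 0), c)), pair(pair(pair(c, c), m(pair(pair(0, a), pair(c, c)), c, pair(pair(0, 0), pair(0, pair(c, c))))), 0))  →  pair(0, pair(pair(pair(c, c), m(pair(pair(0, a), pair(c, c)), c, pair(pair(0, 0), pair(0, pair(c, c))))), 0))   [R2 at 1]
2. pair(0, pair(pair(pair(c, c), m(pair(pair(0, a), pair(c, c)), c, pair(pair(0, 0), pair(0, pair(c, c))))), 0))  →  pair(0, pair(pair(pair(c, c), 0), 0))   [R2 at 2.1.2]

Reduce t₂ = pair(0, pair(pair(pair(c, c), m(pair(pair(0, a), pair(c, c)), c, pair(pair(0, 0), pair(pair(a, c), pair(0, c))))), m(pair(pair(0, a), pair(c, c)), pair(c, pair(a, c)), pair(pair(0, 0), pair(0, a))))):
1. pair(0, pair(pair(pair(c, c), m(pair(pair(0, a), pair(c, c)), c, pair(pair(0, 0), pair(pair(a, c), pair(0, c))))), m(pair(pair(0, a), pair(c, c)), pair(c, pair(a, c)), pair(pair(0, 0), pair(0, a)))))  →  pair(0, pair(pair(pair(c, c), 0), m(pair(pair(0, a), pair(c, c)), pair(c, pair(a, c)), pair(pair(0, 0), pair(0, a)))))   [R2 at 2.1.2]
2. pair(0, pair(pair(pair(c, c), 0), m(pair(pair(0, a), pair(c, c)), pair(c, pair(a, c)), pair(pair(0, 0), pair(0, a)))))  →  pair(0, pair(pair(pair(c, c), 0), 0))   [R2 at 2.2]

yes — NF(t₁) = pair(0, pair(pair(pair(c, c), 0), 0)), NF(t₂) = pair(0, pair(pair(pair(c, c), 0), 0))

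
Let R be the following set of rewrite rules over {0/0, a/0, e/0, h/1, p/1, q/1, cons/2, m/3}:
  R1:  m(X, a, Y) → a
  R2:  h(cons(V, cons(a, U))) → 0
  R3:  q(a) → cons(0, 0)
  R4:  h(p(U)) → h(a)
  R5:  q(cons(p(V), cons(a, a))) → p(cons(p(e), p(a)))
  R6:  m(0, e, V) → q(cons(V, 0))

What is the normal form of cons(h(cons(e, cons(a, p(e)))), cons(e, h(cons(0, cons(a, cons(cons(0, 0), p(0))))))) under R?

cons(0, cons(e, 0))

1. cons(h(cons(e, cons(a, p(e)))), cons(e, h(cons(0, cons(a, cons(cons(0, 0), p(0)))))))  →  cons(0, cons(e, h(cons(0, cons(a, cons(cons(0, 0), p(0)))))))   [R2 at 1]
2. cons(0, cons(e, h(cons(0, cons(a, cons(cons(0, 0), p(0)))))))  →  cons(0, cons(e, 0))   [R2 at 2.2]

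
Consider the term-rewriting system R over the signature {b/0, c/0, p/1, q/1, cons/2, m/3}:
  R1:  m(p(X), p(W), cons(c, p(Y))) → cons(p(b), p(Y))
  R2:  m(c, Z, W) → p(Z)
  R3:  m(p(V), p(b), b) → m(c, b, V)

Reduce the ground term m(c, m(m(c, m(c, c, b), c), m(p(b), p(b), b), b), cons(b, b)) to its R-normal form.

p(p(b))

1. m(c, m(m(c, m(c, c, b), c), m(p(b), p(b), b), b), cons(b, b))  →  p(m(m(c, m(c, c, b), c), m(p(b), p(b), b), b))   [R2 at ε]
2. p(m(m(c, m(c, c, b), c), m(p(b), p(b), b), b))  →  p(m(p(m(c, c, b)), m(p(b), p(b), b), b))   [R2 at 1.1]
3. p(m(p(m(c, c, b)), m(p(b), p(b), b), b))  →  p(m(p(p(c)), m(p(b), p(b), b), b))   [R2 at 1.1.1]
4. p(m(p(p(c)), m(p(b), p(b), b), b))  →  p(m(p(p(c)), m(c, b, b), b))   [R3 at 1.2]
5. p(m(p(p(c)), m(c, b, b), b))  →  p(m(p(p(c)), p(b), b))   [R2 at 1.2]
6. p(m(p(p(c)), p(b), b))  →  p(m(c, b, p(c)))   [R3 at 1]
7. p(m(c, b, p(c)))  →  p(p(b))   [R2 at 1]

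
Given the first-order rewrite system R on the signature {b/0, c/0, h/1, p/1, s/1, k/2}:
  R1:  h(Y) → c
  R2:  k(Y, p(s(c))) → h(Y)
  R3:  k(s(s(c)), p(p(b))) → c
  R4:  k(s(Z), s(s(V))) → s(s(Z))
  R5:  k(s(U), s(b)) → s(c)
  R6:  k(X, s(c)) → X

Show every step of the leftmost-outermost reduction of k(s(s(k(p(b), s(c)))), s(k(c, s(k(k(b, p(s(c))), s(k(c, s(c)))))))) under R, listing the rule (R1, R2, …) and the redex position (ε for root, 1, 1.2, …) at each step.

s(s(p(b)))

1. k(s(s(k(p(b), s(c)))), s(k(c, s(k(k(b, p(s(c))), s(k(c, s(c))))))))  →  k(s(s(p(b))), s(k(c, s(k(k(b, p(s(c))), s(k(c, s(c))))))))   [R6 at 1.1.1]
2. k(s(s(p(b))), s(k(c, s(k(k(b, p(s(c))), s(k(c, s(c))))))))  →  k(s(s(p(b))), s(k(c, s(k(h(b), s(k(c, s(c))))))))   [R2 at 2.1.2.1.1]
3. k(s(s(p(b))), s(k(c, s(k(h(b), s(k(c, s(c))))))))  →  k(s(s(p(b))), s(k(c, s(k(c, s(k(c, s(c))))))))   [R1 at 2.1.2.1.1]
4. k(s(s(p(b))), s(k(c, s(k(c, s(k(c, s(c))))))))  →  k(s(s(p(b))), s(k(c, s(k(c, s(c))))))   [R6 at 2.1.2.1.2.1]
5. k(s(s(p(b))), s(k(c, s(k(c, s(c))))))  →  k(s(s(p(b))), s(k(c, s(c))))   [R6 at 2.1.2.1]
6. k(s(s(p(b))), s(k(c, s(c))))  →  k(s(s(p(b))), s(c))   [R6 at 2.1]
7. k(s(s(p(b))), s(c))  →  s(s(p(b)))   [R6 at ε]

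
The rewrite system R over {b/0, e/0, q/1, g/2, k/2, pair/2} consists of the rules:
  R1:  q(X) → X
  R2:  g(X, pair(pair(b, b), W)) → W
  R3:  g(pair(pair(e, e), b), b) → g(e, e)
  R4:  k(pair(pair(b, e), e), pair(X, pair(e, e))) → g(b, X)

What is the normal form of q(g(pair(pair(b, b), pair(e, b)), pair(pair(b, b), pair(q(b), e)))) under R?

1. q(g(pair(pair(b, b), pair(e, b)), pair(pair(b, b), pair(q(b), e))))  →  g(pair(pair(b, b), pair(e, b)), pair(pair(b, b), pair(q(b), e)))   [R1 at ε]
2. g(pair(pair(b, b), pair(e, b)), pair(pair(b, b), pair(q(b), e)))  →  pair(q(b), e)   [R2 at ε]
3. pair(q(b), e)  →  pair(b, e)   [R1 at 1]

pair(b, e)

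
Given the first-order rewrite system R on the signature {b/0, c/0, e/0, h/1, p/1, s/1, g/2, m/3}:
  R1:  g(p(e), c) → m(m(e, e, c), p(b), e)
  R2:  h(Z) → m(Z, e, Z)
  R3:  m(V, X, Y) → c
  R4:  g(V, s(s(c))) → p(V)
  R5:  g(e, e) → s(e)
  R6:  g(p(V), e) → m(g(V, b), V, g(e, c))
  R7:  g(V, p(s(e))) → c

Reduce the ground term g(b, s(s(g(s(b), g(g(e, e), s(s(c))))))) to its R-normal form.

p(b)

1. g(b, s(s(g(s(b), g(g(e, e), s(s(c)))))))  →  g(b, s(s(g(s(b), p(g(e, e))))))   [R4 at 2.1.1.2]
2. g(b, s(s(g(s(b), p(g(e, e))))))  →  g(b, s(s(g(s(b), p(s(e))))))   [R5 at 2.1.1.2.1]
3. g(b, s(s(g(s(b), p(s(e))))))  →  g(b, s(s(c)))   [R7 at 2.1.1]
4. g(b, s(s(c)))  →  p(b)   [R4 at ε]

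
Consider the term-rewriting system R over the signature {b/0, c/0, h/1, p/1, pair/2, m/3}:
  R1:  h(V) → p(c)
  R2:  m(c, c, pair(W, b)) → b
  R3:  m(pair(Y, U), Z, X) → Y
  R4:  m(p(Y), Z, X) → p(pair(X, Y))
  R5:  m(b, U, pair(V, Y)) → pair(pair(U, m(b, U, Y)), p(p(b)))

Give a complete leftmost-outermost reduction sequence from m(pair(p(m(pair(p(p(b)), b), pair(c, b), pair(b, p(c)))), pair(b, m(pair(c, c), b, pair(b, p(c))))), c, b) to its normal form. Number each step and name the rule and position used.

p(p(p(b)))

1. m(pair(p(m(pair(p(p(b)), b), pair(c, b), pair(b, p(c)))), pair(b, m(pair(c, c), b, pair(b, p(c))))), c, b)  →  p(m(pair(p(p(b)), b), pair(c, b), pair(b, p(c))))   [R3 at ε]
2. p(m(pair(p(p(b)), b), pair(c, b), pair(b, p(c))))  →  p(p(p(b)))   [R3 at 1]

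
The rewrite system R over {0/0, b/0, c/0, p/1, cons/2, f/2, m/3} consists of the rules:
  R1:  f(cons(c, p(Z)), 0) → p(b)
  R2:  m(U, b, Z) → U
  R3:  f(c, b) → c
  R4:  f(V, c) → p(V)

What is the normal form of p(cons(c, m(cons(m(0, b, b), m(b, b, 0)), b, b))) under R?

p(cons(c, cons(0, b)))

1. p(cons(c, m(cons(m(0, b, b), m(b, b, 0)), b, b)))  →  p(cons(c, cons(m(0, b, b), m(b, b, 0))))   [R2 at 1.2]
2. p(cons(c, cons(m(0, b, b), m(b, b, 0))))  →  p(cons(c, cons(0, m(b, b, 0))))   [R2 at 1.2.1]
3. p(cons(c, cons(0, m(b, b, 0))))  →  p(cons(c, cons(0, b)))   [R2 at 1.2.2]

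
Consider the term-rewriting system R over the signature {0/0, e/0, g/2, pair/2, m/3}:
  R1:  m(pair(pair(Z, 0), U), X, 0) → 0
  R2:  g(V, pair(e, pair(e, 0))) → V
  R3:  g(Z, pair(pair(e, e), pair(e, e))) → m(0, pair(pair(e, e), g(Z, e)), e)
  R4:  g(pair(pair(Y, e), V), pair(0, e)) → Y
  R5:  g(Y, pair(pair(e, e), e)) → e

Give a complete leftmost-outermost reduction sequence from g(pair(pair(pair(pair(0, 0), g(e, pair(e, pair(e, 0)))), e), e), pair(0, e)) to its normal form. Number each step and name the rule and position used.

1. g(pair(pair(pair(pair(0, 0), g(e, pair(e, pair(e, 0)))), e), e), pair(0, e))  →  pair(pair(0, 0), g(e, pair(e, pair(e, 0))))   [R4 at ε]
2. pair(pair(0, 0), g(e, pair(e, pair(e, 0))))  →  pair(pair(0, 0), e)   [R2 at 2]

pair(pair(0, 0), e)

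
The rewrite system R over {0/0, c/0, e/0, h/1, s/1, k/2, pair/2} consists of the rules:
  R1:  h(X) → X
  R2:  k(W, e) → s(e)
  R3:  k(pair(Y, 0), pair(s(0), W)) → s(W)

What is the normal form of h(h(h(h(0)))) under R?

1. h(h(h(h(0))))  →  h(h(h(0)))   [R1 at ε]
2. h(h(h(0)))  →  h(h(0))   [R1 at ε]
3. h(h(0))  →  h(0)   [R1 at ε]
4. h(0)  →  0   [R1 at ε]

0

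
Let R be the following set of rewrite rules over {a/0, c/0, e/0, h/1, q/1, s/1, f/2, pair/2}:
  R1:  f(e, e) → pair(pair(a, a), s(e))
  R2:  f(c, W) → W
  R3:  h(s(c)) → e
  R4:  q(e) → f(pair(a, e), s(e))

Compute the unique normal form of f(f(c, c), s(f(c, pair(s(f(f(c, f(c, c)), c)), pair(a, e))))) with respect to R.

s(pair(s(c), pair(a, e)))

1. f(f(c, c), s(f(c, pair(s(f(f(c, f(c, c)), c)), pair(a, e)))))  →  f(c, s(f(c, pair(s(f(f(c, f(c, c)), c)), pair(a, e)))))   [R2 at 1]
2. f(c, s(f(c, pair(s(f(f(c, f(c, c)), c)), pair(a, e)))))  →  s(f(c, pair(s(f(f(c, f(c, c)), c)), pair(a, e))))   [R2 at ε]
3. s(f(c, pair(s(f(f(c, f(c, c)), c)), pair(a, e))))  →  s(pair(s(f(f(c, f(c, c)), c)), pair(a, e)))   [R2 at 1]
4. s(pair(s(f(f(c, f(c, c)), c)), pair(a, e)))  →  s(pair(s(f(f(c, c), c)), pair(a, e)))   [R2 at 1.1.1.1]
5. s(pair(s(f(f(c, c), c)), pair(a, e)))  →  s(pair(s(f(c, c)), pair(a, e)))   [R2 at 1.1.1.1]
6. s(pair(s(f(c, c)), pair(a, e)))  →  s(pair(s(c), pair(a, e)))   [R2 at 1.1.1]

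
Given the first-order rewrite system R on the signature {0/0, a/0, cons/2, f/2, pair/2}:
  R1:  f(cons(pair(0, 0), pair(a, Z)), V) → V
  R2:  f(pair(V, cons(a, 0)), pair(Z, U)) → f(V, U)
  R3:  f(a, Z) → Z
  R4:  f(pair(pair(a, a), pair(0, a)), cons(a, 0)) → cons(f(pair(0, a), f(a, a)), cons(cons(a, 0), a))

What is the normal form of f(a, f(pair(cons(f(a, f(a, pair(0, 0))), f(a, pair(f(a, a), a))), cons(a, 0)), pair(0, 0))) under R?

0

1. f(a, f(pair(cons(f(a, f(a, pair(0, 0))), f(a, pair(f(a, a), a))), cons(a, 0)), pair(0, 0)))  →  f(pair(cons(f(a, f(a, pair(0, 0))), f(a, pair(f(a, a), a))), cons(a, 0)), pair(0, 0))   [R3 at ε]
2. f(pair(cons(f(a, f(a, pair(0, 0))), f(a, pair(f(a, a), a))), cons(a, 0)), pair(0, 0))  →  f(cons(f(a, f(a, pair(0, 0))), f(a, pair(f(a, a), a))), 0)   [R2 at ε]
3. f(cons(f(a, f(a, pair(0, 0))), f(a, pair(f(a, a), a))), 0)  →  f(cons(f(a, pair(0, 0)), f(a, pair(f(a, a), a))), 0)   [R3 at 1.1]
4. f(cons(f(a, pair(0, 0)), f(a, pair(f(a, a), a))), 0)  →  f(cons(pair(0, 0), f(a, pair(f(a, a), a))), 0)   [R3 at 1.1]
5. f(cons(pair(0, 0), f(a, pair(f(a, a), a))), 0)  →  f(cons(pair(0, 0), pair(f(a, a), a)), 0)   [R3 at 1.2]
6. f(cons(pair(0, 0), pair(f(a, a), a)), 0)  →  f(cons(pair(0, 0), pair(a, a)), 0)   [R3 at 1.2.1]
7. f(cons(pair(0, 0), pair(a, a)), 0)  →  0   [R1 at ε]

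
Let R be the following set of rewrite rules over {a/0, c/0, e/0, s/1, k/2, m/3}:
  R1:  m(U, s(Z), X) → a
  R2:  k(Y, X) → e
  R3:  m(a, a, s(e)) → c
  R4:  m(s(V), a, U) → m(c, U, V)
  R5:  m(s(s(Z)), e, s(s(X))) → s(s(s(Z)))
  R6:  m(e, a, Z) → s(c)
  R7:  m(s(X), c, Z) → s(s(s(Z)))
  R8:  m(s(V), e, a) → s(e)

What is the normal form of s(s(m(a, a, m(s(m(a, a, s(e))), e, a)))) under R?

1. s(s(m(a, a, m(s(m(a, a, s(e))), e, a))))  →  s(s(m(a, a, s(e))))   [R8 at 1.1.3]
2. s(s(m(a, a, s(e))))  →  s(s(c))   [R3 at 1.1]

s(s(c))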